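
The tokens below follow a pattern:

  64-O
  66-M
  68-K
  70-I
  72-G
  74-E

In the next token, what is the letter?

C

For the first component, +2 each step: 64, 66, 68, 70, 72, 74 → 76.
Letter — letters move back 2 places in the alphabet: O, M, K, I, G, E → C.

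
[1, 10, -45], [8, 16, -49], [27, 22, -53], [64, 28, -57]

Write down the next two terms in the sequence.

For the first part, perfect cubes: 1³, 2³, 3³, …: 1, 8, 27, 64 → 125 → 216.
Second part: +6 each step, so 10, 16, 22, 28 → 34 → 40.
Third part: −4 each step; -45, -49, -53, -57 → -61 → -65.
So the next two terms are [125, 34, -61] and [216, 40, -65].

[125, 34, -61], [216, 40, -65]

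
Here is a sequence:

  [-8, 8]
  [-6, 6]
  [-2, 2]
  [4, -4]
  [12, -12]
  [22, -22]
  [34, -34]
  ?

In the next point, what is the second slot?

First slot: differences are 2, 4, 6, … (increasing by 2 each time); -8, -6, -2, 4, 12, 22, 34 → 48.
Second slot: always the negative of the first slot, so 8, 6, 2, -4, -12, -22, -34 → -48.

-48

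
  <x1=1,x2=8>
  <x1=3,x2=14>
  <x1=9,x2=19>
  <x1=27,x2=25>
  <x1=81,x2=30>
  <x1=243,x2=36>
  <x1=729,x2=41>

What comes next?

X1 — ×3 each step: 1, 3, 9, 27, 81, 243, 729 → 2187.
For the x2, alternating steps +6, +5, +6, +5, …: 8, 14, 19, 25, 30, 36, 41 → 47.
Putting it together: <x1=2187,x2=47>.

<x1=2187,x2=47>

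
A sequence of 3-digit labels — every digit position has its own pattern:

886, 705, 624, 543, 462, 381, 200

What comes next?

First digit goes 8, 7, 6, 5, 4, 3, 2 → 1 (−1 each step, mod 10).
Second digit goes 8, 0, 2, 4, 6, 8, 0 → 2 (+2 each step, mod 10).
Third digit goes 6, 5, 4, 3, 2, 1, 0 → 9 (−1 each step, mod 10).
Putting it together: 129.

129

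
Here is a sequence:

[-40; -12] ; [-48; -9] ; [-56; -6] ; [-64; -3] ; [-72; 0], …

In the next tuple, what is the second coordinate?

Second coordinate — +3 each step: -12, -9, -6, -3, 0 → 3.

3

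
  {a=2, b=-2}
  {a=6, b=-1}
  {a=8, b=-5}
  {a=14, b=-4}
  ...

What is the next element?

{a=22, b=-8}

A: 2, 6, 8, 14 → 22 (each term is the sum of the two before it).
B — alternating steps +1, −4, +1, −4, …: -2, -1, -5, -4 → -8.
Combining the parts gives {a=22, b=-8}.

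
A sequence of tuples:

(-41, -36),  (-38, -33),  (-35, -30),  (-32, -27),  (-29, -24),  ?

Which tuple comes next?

(-26, -21)

First value: +3 each step, so -41, -38, -35, -32, -29 → -26.
For the second value, always 5 more than the first value: -36, -33, -30, -27, -24 → -21.
So the next tuple is (-26, -21).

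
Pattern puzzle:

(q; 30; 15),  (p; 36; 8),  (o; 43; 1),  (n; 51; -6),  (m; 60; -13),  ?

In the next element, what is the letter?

For the letter, letters move back 1 place in the alphabet: q, p, o, n, m → l.
Second entry goes 30, 36, 43, 51, 60 → 70 (differences are 6, 7, 8, … (increasing by 1 each time)).
Third entry: −7 each step, so 15, 8, 1, -6, -13 → -20.

l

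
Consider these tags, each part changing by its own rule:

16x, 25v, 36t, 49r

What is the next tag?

64p

First component: perfect squares: 4², 5², 6², …, so 16, 25, 36, 49 → 64.
Letter goes x, v, t, r → p (letters move back 2 places in the alphabet).
So the next tag is 64p.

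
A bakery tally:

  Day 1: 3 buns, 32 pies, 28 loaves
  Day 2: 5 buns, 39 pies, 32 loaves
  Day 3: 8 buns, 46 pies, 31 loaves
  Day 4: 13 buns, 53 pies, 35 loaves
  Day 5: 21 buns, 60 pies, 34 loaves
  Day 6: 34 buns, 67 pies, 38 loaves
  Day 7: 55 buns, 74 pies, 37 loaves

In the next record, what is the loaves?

41

For the loaves, alternating steps +4, −1, +4, −1, …: 28, 32, 31, 35, 34, 38, 37 → 41.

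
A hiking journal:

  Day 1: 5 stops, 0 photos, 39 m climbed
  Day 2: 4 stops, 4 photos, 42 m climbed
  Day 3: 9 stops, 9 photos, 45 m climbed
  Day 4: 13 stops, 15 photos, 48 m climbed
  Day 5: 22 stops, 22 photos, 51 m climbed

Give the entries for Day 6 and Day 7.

35 stops, 30 photos, 54 m climbed; 57 stops, 39 photos, 57 m climbed

Stops: 5, 4, 9, 13, 22 → 35 → 57 (each term is the sum of the two before it).
Photos: differences are 4, 5, 6, … (increasing by 1 each time); 0, 4, 9, 15, 22 → 30 → 39.
M climbed: +3 each step, so 39, 42, 45, 48, 51 → 54 → 57.
Putting the parts together: 35 stops, 30 photos, 54 m climbed and then 57 stops, 39 photos, 57 m climbed.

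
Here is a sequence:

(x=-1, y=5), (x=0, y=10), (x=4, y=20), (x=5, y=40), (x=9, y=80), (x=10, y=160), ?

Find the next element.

X: -1, 0, 4, 5, 9, 10 → 14 (alternating steps +1, +4, +1, +4, …).
Y: 5, 10, 20, 40, 80, 160 → 320 (×2 each step).
Putting it together: (x=14, y=320).

(x=14, y=320)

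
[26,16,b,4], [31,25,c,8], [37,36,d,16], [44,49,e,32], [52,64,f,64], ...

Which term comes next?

First coordinate: differences are 5, 6, 7, … (increasing by 1 each time), so 26, 31, 37, 44, 52 → 61.
Second coordinate — perfect squares: 4², 5², 6², …: 16, 25, 36, 49, 64 → 81.
For the letter, letters move forward 1 place in the alphabet: b, c, d, e, f → g.
Fourth coordinate — ×2 each step: 4, 8, 16, 32, 64 → 128.
Combining the parts gives [61,81,g,128].

[61,81,g,128]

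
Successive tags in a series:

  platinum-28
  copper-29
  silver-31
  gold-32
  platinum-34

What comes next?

copper-35

Metal — repeats platinum → copper → silver → gold: platinum, copper, silver, gold, platinum → copper.
For the second component, alternating steps +1, +2, +1, +2, …: 28, 29, 31, 32, 34 → 35.
Combining the parts gives copper-35.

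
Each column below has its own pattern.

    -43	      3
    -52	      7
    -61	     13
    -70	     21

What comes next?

First component — −9 each step: -43, -52, -61, -70 → -79.
Second component goes 3, 7, 13, 21 → 31 (differences are 4, 6, 8, … (increasing by 2 each time)).
So the next row is -79  31.

-79  31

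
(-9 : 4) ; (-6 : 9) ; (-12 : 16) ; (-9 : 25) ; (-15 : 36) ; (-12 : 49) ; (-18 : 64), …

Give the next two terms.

(-15 : 81), (-21 : 100)

First value: -9, -6, -12, -9, -15, -12, -18 → -15 → -21 (alternating steps +3, −6, +3, −6, …).
Second value — perfect squares: 2², 3², 4², …: 4, 9, 16, 25, 36, 49, 64 → 81 → 100.
So the next two terms are (-15 : 81) and (-21 : 100).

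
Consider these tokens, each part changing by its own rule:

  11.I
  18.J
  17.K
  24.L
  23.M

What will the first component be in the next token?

30

First component: alternating steps +7, −1, +7, −1, …, so 11, 18, 17, 24, 23 → 30.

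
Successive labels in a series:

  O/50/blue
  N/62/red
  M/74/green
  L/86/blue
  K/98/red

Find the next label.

Letter: letters move back 1 place in the alphabet, so O, N, M, L, K → J.
Second component goes 50, 62, 74, 86, 98 → 110 (+12 each step).
Colour: repeats blue → red → green, so blue, red, green, blue, red → green.
Combining the parts gives J/110/green.

J/110/green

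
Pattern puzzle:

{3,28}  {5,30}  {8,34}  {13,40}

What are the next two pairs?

First slot: each term is the sum of the two before it; 3, 5, 8, 13 → 21 → 34.
Second slot: differences are 2, 4, 6, … (increasing by 2 each time), so 28, 30, 34, 40 → 48 → 58.
So the next two pairs are {21,48} and {34,58}.

{21,48}, {34,58}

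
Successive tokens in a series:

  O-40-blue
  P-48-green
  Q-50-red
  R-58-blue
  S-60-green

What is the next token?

Letter — letters move forward 1 place in the alphabet: O, P, Q, R, S → T.
Second component goes 40, 48, 50, 58, 60 → 68 (alternating steps +8, +2, +8, +2, …).
Colour: repeats blue → green → red, so blue, green, red, blue, green → red.
So the next token is T-68-red.

T-68-red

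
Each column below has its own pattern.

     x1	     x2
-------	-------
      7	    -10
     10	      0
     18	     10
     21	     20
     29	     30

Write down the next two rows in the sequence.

32  40; 40  50

Column x1 goes 7, 10, 18, 21, 29 → 32 → 40 (alternating steps +3, +8, +3, +8, …).
For the column x2, +10 each step: -10, 0, 10, 20, 30 → 40 → 50.
So the next two rows are 32  40 and 40  50.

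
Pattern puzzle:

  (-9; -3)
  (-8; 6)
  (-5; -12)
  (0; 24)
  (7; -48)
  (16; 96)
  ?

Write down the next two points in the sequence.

(27; -192), (40; 384)

For the first slot, differences are 1, 3, 5, … (increasing by 2 each time): -9, -8, -5, 0, 7, 16 → 27 → 40.
Second slot: ×(-2) each step; -3, 6, -12, 24, -48, 96 → -192 → 384.
Putting the parts together: (27; -192) and then (40; 384).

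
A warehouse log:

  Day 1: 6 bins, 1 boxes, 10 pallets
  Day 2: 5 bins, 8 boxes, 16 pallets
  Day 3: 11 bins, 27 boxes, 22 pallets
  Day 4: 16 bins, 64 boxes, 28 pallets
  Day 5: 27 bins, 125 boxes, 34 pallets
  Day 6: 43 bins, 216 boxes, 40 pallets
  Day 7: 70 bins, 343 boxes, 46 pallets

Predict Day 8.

113 bins, 512 boxes, 52 pallets

Bins goes 6, 5, 11, 16, 27, 43, 70 → 113 (each term is the sum of the two before it).
Boxes: perfect cubes: 1³, 2³, 3³, …; 1, 8, 27, 64, 125, 216, 343 → 512.
For the pallets, +6 each step: 10, 16, 22, 28, 34, 40, 46 → 52.
Combining the parts gives 113 bins, 512 boxes, 52 pallets.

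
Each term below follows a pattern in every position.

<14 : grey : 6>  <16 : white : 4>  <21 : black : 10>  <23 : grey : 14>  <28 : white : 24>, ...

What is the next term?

<30 : black : 38>

First component goes 14, 16, 21, 23, 28 → 30 (alternating steps +2, +5, +2, +5, …).
Shade — repeats grey → white → black: grey, white, black, grey, white → black.
For the third component, each term is the sum of the two before it: 6, 4, 10, 14, 24 → 38.
Combining the parts gives <30 : black : 38>.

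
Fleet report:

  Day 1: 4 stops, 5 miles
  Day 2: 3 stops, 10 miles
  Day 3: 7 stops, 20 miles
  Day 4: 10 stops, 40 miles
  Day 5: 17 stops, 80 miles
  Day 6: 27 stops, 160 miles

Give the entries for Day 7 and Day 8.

44 stops, 320 miles; 71 stops, 640 miles

Stops — each term is the sum of the two before it: 4, 3, 7, 10, 17, 27 → 44 → 71.
Miles: 5, 10, 20, 40, 80, 160 → 320 → 640 (×2 each step).
So the next two records are 44 stops, 320 miles and 71 stops, 640 miles.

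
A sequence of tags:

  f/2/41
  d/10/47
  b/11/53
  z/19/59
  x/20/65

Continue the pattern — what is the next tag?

v/28/71

Letter: letters move back 2 places in the alphabet, wrapping A→Z; f, d, b, z, x → v.
Second component: alternating steps +8, +1, +8, +1, …, so 2, 10, 11, 19, 20 → 28.
Third component goes 41, 47, 53, 59, 65 → 71 (+6 each step).
Combining the parts gives v/28/71.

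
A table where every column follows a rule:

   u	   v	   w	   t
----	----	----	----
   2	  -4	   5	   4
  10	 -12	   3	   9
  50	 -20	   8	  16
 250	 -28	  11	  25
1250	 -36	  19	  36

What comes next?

Column u — ×5 each step: 2, 10, 50, 250, 1250 → 6250.
Column v: −8 each step, so -4, -12, -20, -28, -36 → -44.
Column w: 5, 3, 8, 11, 19 → 30 (each term is the sum of the two before it).
Column t: 4, 9, 16, 25, 36 → 49 (perfect squares: 2², 3², 4², …).
So the next line is 6250  -44  30  49.

6250  -44  30  49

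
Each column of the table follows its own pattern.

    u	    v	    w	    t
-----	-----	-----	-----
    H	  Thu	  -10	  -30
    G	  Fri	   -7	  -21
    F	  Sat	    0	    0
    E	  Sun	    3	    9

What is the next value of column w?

Column w: -10, -7, 0, 3 → 10 (alternating steps +3, +7, +3, +7, …).

10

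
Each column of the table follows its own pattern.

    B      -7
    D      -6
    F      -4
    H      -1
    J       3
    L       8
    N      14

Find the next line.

For the letter, letters move forward 2 places in the alphabet: B, D, F, H, J, L, N → P.
Second component goes -7, -6, -4, -1, 3, 8, 14 → 21 (differences are 1, 2, 3, … (increasing by 1 each time)).
So the next line is P  21.

P  21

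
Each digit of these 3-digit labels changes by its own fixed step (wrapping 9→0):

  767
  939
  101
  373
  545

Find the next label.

717

First digit goes 7, 9, 1, 3, 5 → 7 (+2 each step, mod 10).
Second digit: 6, 3, 0, 7, 4 → 1 (−3 each step, mod 10).
Third digit: +2 each step, mod 10, so 7, 9, 1, 3, 5 → 7.
So the next label is 717.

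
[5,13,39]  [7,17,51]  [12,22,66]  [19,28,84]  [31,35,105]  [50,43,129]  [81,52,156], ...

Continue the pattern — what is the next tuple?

[131,62,186]

First value: 5, 7, 12, 19, 31, 50, 81 → 131 (each term is the sum of the two before it).
Second value: differences are 4, 5, 6, … (increasing by 1 each time); 13, 17, 22, 28, 35, 43, 52 → 62.
Third value: 39, 51, 66, 84, 105, 129, 156 → 186 (always 3 × the second value).
So the next tuple is [131,62,186].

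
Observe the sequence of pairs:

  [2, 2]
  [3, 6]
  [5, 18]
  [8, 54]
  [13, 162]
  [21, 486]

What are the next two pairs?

[34, 1458], [55, 4374]

First coordinate goes 2, 3, 5, 8, 13, 21 → 34 → 55 (each term is the sum of the two before it).
Second coordinate: ×3 each step, so 2, 6, 18, 54, 162, 486 → 1458 → 4374.
Putting the parts together: [34, 1458] and then [55, 4374].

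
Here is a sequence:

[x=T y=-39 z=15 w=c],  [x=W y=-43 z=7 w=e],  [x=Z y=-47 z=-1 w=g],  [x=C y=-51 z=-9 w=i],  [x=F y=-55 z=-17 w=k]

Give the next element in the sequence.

X — letters move forward 3 places in the alphabet, wrapping Z→A: T, W, Z, C, F → I.
For the y, −4 each step: -39, -43, -47, -51, -55 → -59.
For the z, −8 each step: 15, 7, -1, -9, -17 → -25.
For the w, letters move forward 2 places in the alphabet: c, e, g, i, k → m.
So the next element is [x=I y=-59 z=-25 w=m].

[x=I y=-59 z=-25 w=m]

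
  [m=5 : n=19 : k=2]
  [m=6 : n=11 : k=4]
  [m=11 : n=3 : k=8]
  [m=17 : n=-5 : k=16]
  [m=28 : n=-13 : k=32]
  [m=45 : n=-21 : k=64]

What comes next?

M: each term is the sum of the two before it, so 5, 6, 11, 17, 28, 45 → 73.
For the n, −8 each step: 19, 11, 3, -5, -13, -21 → -29.
For the k, ×2 each step: 2, 4, 8, 16, 32, 64 → 128.
So the next triple is [m=73 : n=-29 : k=128].

[m=73 : n=-29 : k=128]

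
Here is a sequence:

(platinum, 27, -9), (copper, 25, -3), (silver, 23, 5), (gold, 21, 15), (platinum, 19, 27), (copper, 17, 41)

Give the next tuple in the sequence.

(silver, 15, 57)

Metal: repeats platinum → copper → silver → gold; platinum, copper, silver, gold, platinum, copper → silver.
For the second part, −2 each step: 27, 25, 23, 21, 19, 17 → 15.
Third part: -9, -3, 5, 15, 27, 41 → 57 (differences are 6, 8, 10, … (increasing by 2 each time)).
Putting it together: (silver, 15, 57).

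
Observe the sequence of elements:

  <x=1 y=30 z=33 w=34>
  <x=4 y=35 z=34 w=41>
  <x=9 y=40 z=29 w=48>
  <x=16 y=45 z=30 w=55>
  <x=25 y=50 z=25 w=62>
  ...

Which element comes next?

X goes 1, 4, 9, 16, 25 → 36 (perfect squares: 1², 2², 3², …).
For the y, +5 each step: 30, 35, 40, 45, 50 → 55.
For the z, alternating steps +1, −5, +1, −5, …: 33, 34, 29, 30, 25 → 26.
For the w, +7 each step: 34, 41, 48, 55, 62 → 69.
So the next element is <x=36 y=55 z=26 w=69>.

<x=36 y=55 z=26 w=69>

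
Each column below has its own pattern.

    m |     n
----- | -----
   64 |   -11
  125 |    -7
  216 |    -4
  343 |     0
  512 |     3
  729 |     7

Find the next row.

1000  10

Column m: perfect cubes: 4³, 5³, 6³, …, so 64, 125, 216, 343, 512, 729 → 1000.
Column n goes -11, -7, -4, 0, 3, 7 → 10 (alternating steps +4, +3, +4, +3, …).
So the next row is 1000  10.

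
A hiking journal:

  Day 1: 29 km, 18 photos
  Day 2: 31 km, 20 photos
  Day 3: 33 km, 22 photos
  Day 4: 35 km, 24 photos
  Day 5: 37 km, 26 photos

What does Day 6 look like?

39 km, 28 photos

Km goes 29, 31, 33, 35, 37 → 39 (+2 each step).
Photos — always 11 less than the km: 18, 20, 22, 24, 26 → 28.
Putting it together: 39 km, 28 photos.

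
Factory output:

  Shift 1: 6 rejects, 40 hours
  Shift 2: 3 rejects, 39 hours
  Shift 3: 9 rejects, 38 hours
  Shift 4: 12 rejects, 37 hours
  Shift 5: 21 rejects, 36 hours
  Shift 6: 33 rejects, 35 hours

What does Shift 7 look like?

54 rejects, 34 hours

Rejects: 6, 3, 9, 12, 21, 33 → 54 (each term is the sum of the two before it).
Hours goes 40, 39, 38, 37, 36, 35 → 34 (−1 each step).
Combining the parts gives 54 rejects, 34 hours.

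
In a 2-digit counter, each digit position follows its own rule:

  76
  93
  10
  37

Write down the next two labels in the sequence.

54, 71

First digit: +2 each step, mod 10, so 7, 9, 1, 3 → 5 → 7.
For the second digit, −3 each step, mod 10: 6, 3, 0, 7 → 4 → 1.
So the next two labels are 54 and 71.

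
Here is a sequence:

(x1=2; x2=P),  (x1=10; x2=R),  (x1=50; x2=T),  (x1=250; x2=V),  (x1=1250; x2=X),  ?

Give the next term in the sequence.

X1 goes 2, 10, 50, 250, 1250 → 6250 (×5 each step).
X2: letters move forward 2 places in the alphabet, so P, R, T, V, X → Z.
Putting it together: (x1=6250; x2=Z).

(x1=6250; x2=Z)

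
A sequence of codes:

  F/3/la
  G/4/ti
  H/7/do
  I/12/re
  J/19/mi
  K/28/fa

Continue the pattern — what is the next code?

Letter: F, G, H, I, J, K → L (letters move forward 1 place in the alphabet).
Second component: 3, 4, 7, 12, 19, 28 → 39 (differences are 1, 3, 5, … (increasing by 2 each time)).
Note — runs through the solfège scale do→ti: la, ti, do, re, mi, fa → sol.
Putting it together: L/39/sol.

L/39/sol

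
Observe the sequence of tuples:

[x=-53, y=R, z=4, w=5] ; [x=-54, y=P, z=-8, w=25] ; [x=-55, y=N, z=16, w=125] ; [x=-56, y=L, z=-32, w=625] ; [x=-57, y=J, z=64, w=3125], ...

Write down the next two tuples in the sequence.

[x=-58, y=H, z=-128, w=15625], [x=-59, y=F, z=256, w=78125]

X — −1 each step: -53, -54, -55, -56, -57 → -58 → -59.
Y: letters move back 2 places in the alphabet; R, P, N, L, J → H → F.
Z: ×(-2) each step; 4, -8, 16, -32, 64 → -128 → 256.
W goes 5, 25, 125, 625, 3125 → 15625 → 78125 (×5 each step).
So the next two tuples are [x=-58, y=H, z=-128, w=15625] and [x=-59, y=F, z=256, w=78125].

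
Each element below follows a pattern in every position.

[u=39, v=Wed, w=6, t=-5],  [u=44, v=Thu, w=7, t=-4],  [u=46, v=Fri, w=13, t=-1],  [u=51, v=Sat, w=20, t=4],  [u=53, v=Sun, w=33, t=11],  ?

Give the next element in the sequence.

[u=58, v=Mon, w=53, t=20]

U goes 39, 44, 46, 51, 53 → 58 (alternating steps +5, +2, +5, +2, …).
V: runs through the weekdays Mon→Sun, so Wed, Thu, Fri, Sat, Sun → Mon.
W: 6, 7, 13, 20, 33 → 53 (each term is the sum of the two before it).
T: -5, -4, -1, 4, 11 → 20 (differences are 1, 3, 5, … (increasing by 2 each time)).
Combining the parts gives [u=58, v=Mon, w=53, t=20].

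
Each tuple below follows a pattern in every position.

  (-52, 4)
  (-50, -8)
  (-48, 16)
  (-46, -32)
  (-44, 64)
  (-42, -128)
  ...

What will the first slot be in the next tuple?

First slot: +2 each step, so -52, -50, -48, -46, -44, -42 → -40.

-40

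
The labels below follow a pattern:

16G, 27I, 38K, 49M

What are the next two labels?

First component: +11 each step, so 16, 27, 38, 49 → 60 → 71.
Letter: letters move forward 2 places in the alphabet, so G, I, K, M → O → Q.
Putting the parts together: 60O and then 71Q.

60O, 71Q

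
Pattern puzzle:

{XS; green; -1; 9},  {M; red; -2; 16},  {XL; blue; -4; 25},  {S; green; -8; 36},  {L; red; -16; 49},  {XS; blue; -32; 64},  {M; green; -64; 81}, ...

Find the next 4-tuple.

{XL; red; -128; 100}

Size: repeats XS → M → XL → S → L; XS, M, XL, S, L, XS, M → XL.
Colour — repeats green → red → blue: green, red, blue, green, red, blue, green → red.
For the third coordinate, ×2 each step: -1, -2, -4, -8, -16, -32, -64 → -128.
Fourth coordinate: perfect squares: 3², 4², 5², …, so 9, 16, 25, 36, 49, 64, 81 → 100.
So the next 4-tuple is {XL; red; -128; 100}.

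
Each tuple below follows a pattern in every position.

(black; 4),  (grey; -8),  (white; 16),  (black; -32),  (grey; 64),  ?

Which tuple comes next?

Shade: repeats black → grey → white; black, grey, white, black, grey → white.
Second component: 4, -8, 16, -32, 64 → -128 (×(-2) each step).
Combining the parts gives (white; -128).

(white; -128)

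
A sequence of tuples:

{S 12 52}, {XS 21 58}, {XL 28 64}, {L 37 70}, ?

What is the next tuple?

Size: runs backward through clothing sizes XS→XL, so S, XS, XL, L → M.
Second entry goes 12, 21, 28, 37 → 44 (alternating steps +9, +7, +9, +7, …).
Third entry goes 52, 58, 64, 70 → 76 (+6 each step).
Combining the parts gives {M 44 76}.

{M 44 76}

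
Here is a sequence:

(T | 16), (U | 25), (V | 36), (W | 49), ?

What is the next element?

Letter: T, U, V, W → X (letters move forward 1 place in the alphabet).
Second value — perfect squares: 4², 5², 6², …: 16, 25, 36, 49 → 64.
Combining the parts gives (X | 64).

(X | 64)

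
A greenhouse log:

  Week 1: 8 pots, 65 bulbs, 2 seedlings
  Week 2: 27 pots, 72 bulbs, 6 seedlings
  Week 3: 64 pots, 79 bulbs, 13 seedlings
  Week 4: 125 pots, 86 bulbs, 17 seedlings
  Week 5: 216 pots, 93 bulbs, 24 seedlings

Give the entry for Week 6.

Pots — perfect cubes: 2³, 3³, 4³, …: 8, 27, 64, 125, 216 → 343.
For the bulbs, +7 each step: 65, 72, 79, 86, 93 → 100.
Seedlings: alternating steps +4, +7, +4, +7, …, so 2, 6, 13, 17, 24 → 28.
Combining the parts gives 343 pots, 100 bulbs, 28 seedlings.

343 pots, 100 bulbs, 28 seedlings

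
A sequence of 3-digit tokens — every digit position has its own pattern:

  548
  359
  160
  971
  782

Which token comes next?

593

For the first digit, −2 each step, mod 10: 5, 3, 1, 9, 7 → 5.
Second digit goes 4, 5, 6, 7, 8 → 9 (+1 each step, mod 10).
Third digit: +1 each step, mod 10, so 8, 9, 0, 1, 2 → 3.
Putting it together: 593.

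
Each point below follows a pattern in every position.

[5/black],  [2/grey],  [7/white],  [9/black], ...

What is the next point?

[16/grey]

First slot goes 5, 2, 7, 9 → 16 (each term is the sum of the two before it).
Shade — repeats black → grey → white: black, grey, white, black → grey.
Putting it together: [16/grey].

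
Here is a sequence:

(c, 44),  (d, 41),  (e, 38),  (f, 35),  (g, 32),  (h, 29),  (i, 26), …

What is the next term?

(j, 23)

Letter: letters move forward 1 place in the alphabet; c, d, e, f, g, h, i → j.
Second slot: 44, 41, 38, 35, 32, 29, 26 → 23 (−3 each step).
So the next term is (j, 23).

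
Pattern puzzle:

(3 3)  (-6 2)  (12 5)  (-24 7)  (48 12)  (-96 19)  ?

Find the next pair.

(192 31)

For the first entry, ×(-2) each step: 3, -6, 12, -24, 48, -96 → 192.
Second entry: each term is the sum of the two before it, so 3, 2, 5, 7, 12, 19 → 31.
So the next pair is (192 31).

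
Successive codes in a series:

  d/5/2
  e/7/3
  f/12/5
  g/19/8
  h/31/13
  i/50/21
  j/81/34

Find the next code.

k/131/55

Letter: letters move forward 1 place in the alphabet, so d, e, f, g, h, i, j → k.
Second component — each term is the sum of the two before it: 5, 7, 12, 19, 31, 50, 81 → 131.
Third component — each term is the sum of the two before it: 2, 3, 5, 8, 13, 21, 34 → 55.
So the next code is k/131/55.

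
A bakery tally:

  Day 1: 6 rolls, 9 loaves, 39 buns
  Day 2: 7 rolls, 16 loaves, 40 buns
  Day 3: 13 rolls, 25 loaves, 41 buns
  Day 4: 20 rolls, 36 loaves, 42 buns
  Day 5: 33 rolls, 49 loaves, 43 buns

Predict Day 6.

53 rolls, 64 loaves, 44 buns

Rolls goes 6, 7, 13, 20, 33 → 53 (each term is the sum of the two before it).
For the loaves, perfect squares: 3², 4², 5², …: 9, 16, 25, 36, 49 → 64.
Buns: +1 each step; 39, 40, 41, 42, 43 → 44.
Combining the parts gives 53 rolls, 64 loaves, 44 buns.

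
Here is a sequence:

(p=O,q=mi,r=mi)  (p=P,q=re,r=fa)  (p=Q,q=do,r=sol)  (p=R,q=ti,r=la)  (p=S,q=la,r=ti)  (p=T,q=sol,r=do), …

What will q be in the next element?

fa

Q: mi, re, do, ti, la, sol → fa (runs backward through the solfège scale do→ti).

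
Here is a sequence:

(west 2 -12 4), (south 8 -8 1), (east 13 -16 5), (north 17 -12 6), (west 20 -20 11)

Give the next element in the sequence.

(south 22 -16 17)

Direction goes west, south, east, north, west → south (repeats west → south → east → north).
Second component — differences are 6, 5, 4, … (decreasing by 1 each time): 2, 8, 13, 17, 20 → 22.
Third component: alternating steps +4, −8, +4, −8, …; -12, -8, -16, -12, -20 → -16.
For the fourth component, each term is the sum of the two before it: 4, 1, 5, 6, 11 → 17.
So the next element is (south 22 -16 17).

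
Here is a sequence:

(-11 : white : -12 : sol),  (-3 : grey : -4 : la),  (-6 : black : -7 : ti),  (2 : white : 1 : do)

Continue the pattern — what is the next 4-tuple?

First coordinate — alternating steps +8, −3, +8, −3, …: -11, -3, -6, 2 → -1.
Shade: white, grey, black, white → grey (repeats white → grey → black).
Third coordinate — always 1 less than the first coordinate: -12, -4, -7, 1 → -2.
Note: sol, la, ti, do → re (runs through the solfège scale do→ti).
Combining the parts gives (-1 : grey : -2 : re).

(-1 : grey : -2 : re)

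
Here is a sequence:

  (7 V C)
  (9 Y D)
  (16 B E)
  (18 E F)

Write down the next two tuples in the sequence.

(25 H G), (27 K H)

For the first coordinate, alternating steps +2, +7, +2, +7, …: 7, 9, 16, 18 → 25 → 27.
First letter: letters move forward 3 places in the alphabet, wrapping Z→A, so V, Y, B, E → H → K.
Second letter: letters move forward 1 place in the alphabet, so C, D, E, F → G → H.
So the next two tuples are (25 H G) and (27 K H).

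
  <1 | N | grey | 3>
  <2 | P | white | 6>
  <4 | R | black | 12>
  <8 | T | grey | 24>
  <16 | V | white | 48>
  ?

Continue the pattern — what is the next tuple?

First slot goes 1, 2, 4, 8, 16 → 32 (×2 each step).
Letter: N, P, R, T, V → X (letters move forward 2 places in the alphabet).
Shade — repeats grey → white → black: grey, white, black, grey, white → black.
Fourth slot — always 3 × the first slot: 3, 6, 12, 24, 48 → 96.
So the next tuple is <32 | X | black | 96>.

<32 | X | black | 96>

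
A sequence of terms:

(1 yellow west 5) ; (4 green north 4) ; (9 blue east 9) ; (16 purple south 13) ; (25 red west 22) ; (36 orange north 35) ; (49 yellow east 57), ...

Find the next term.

First coordinate: perfect squares: 1², 2², 3², …; 1, 4, 9, 16, 25, 36, 49 → 64.
Colour: yellow, green, blue, purple, red, orange, yellow → green (repeats yellow → green → blue → purple → red → orange).
Direction: repeats west → north → east → south; west, north, east, south, west, north, east → south.
Fourth coordinate goes 5, 4, 9, 13, 22, 35, 57 → 92 (each term is the sum of the two before it).
Putting it together: (64 green south 92).

(64 green south 92)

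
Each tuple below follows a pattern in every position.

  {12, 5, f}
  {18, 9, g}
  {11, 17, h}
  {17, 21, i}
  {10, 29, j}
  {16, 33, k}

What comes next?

First slot: alternating steps +6, −7, +6, −7, …; 12, 18, 11, 17, 10, 16 → 9.
Second slot: alternating steps +4, +8, +4, +8, …, so 5, 9, 17, 21, 29, 33 → 41.
Letter: f, g, h, i, j, k → l (letters move forward 1 place in the alphabet).
Putting it together: {9, 41, l}.

{9, 41, l}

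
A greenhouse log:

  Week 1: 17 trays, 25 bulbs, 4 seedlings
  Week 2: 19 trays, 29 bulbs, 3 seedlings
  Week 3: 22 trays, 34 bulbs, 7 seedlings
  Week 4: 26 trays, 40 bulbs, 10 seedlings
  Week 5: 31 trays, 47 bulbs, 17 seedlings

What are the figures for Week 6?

For the trays, differences are 2, 3, 4, … (increasing by 1 each time): 17, 19, 22, 26, 31 → 37.
Bulbs: 25, 29, 34, 40, 47 → 55 (differences are 4, 5, 6, … (increasing by 1 each time)).
Seedlings: each term is the sum of the two before it, so 4, 3, 7, 10, 17 → 27.
Putting it together: 37 trays, 55 bulbs, 27 seedlings.

37 trays, 55 bulbs, 27 seedlings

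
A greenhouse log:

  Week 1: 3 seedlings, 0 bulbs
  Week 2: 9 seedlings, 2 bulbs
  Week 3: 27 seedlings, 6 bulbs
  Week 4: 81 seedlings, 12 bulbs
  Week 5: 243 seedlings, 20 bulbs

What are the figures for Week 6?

Seedlings: 3, 9, 27, 81, 243 → 729 (×3 each step).
Bulbs — differences are 2, 4, 6, … (increasing by 2 each time): 0, 2, 6, 12, 20 → 30.
So the next line is 729 seedlings, 30 bulbs.

729 seedlings, 30 bulbs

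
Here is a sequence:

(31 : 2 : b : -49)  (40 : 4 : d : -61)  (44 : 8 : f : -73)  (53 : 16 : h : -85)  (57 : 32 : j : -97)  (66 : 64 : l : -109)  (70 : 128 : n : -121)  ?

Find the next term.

First coordinate: alternating steps +9, +4, +9, +4, …; 31, 40, 44, 53, 57, 66, 70 → 79.
For the second coordinate, ×2 each step: 2, 4, 8, 16, 32, 64, 128 → 256.
Letter goes b, d, f, h, j, l, n → p (letters move forward 2 places in the alphabet).
Fourth coordinate: -49, -61, -73, -85, -97, -109, -121 → -133 (−12 each step).
So the next term is (79 : 256 : p : -133).

(79 : 256 : p : -133)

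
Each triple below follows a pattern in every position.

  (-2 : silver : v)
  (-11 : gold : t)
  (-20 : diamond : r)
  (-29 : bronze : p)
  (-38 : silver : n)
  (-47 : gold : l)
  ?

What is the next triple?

First slot goes -2, -11, -20, -29, -38, -47 → -56 (−9 each step).
Rank: silver, gold, diamond, bronze, silver, gold → diamond (repeats silver → gold → diamond → bronze).
Letter: letters move back 2 places in the alphabet; v, t, r, p, n, l → j.
Combining the parts gives (-56 : diamond : j).

(-56 : diamond : j)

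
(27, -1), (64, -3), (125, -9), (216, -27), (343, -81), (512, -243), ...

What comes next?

First component — perfect cubes: 3³, 4³, 5³, …: 27, 64, 125, 216, 343, 512 → 729.
Second component: ×3 each step; -1, -3, -9, -27, -81, -243 → -729.
Putting it together: (729, -729).

(729, -729)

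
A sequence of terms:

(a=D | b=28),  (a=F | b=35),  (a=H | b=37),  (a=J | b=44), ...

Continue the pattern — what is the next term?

(a=L | b=46)

A goes D, F, H, J → L (letters move forward 2 places in the alphabet).
B: alternating steps +7, +2, +7, +2, …; 28, 35, 37, 44 → 46.
Putting it together: (a=L | b=46).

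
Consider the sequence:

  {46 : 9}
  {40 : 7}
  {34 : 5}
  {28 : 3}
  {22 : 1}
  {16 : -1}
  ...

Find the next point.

First part: −6 each step; 46, 40, 34, 28, 22, 16 → 10.
Second part: 9, 7, 5, 3, 1, -1 → -3 (−2 each step).
Putting it together: {10 : -3}.

{10 : -3}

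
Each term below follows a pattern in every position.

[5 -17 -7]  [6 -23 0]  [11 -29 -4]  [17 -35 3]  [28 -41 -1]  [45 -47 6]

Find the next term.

[73 -53 2]

For the first coordinate, each term is the sum of the two before it: 5, 6, 11, 17, 28, 45 → 73.
Second coordinate: −6 each step; -17, -23, -29, -35, -41, -47 → -53.
Third coordinate goes -7, 0, -4, 3, -1, 6 → 2 (alternating steps +7, −4, +7, −4, …).
So the next term is [73 -53 2].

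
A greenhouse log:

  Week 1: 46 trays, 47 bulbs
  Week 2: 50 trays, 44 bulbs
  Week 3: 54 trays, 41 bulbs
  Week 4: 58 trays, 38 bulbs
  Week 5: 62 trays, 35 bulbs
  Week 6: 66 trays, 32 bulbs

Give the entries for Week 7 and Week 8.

Trays: +4 each step, so 46, 50, 54, 58, 62, 66 → 70 → 74.
Bulbs: −3 each step, so 47, 44, 41, 38, 35, 32 → 29 → 26.
So the next two rows are 70 trays, 29 bulbs and 74 trays, 26 bulbs.

70 trays, 29 bulbs; 74 trays, 26 bulbs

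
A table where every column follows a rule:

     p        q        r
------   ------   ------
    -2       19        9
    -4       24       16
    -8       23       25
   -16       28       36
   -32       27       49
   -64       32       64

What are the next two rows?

For the column p, ×2 each step: -2, -4, -8, -16, -32, -64 → -128 → -256.
Column q: alternating steps +5, −1, +5, −1, …; 19, 24, 23, 28, 27, 32 → 31 → 36.
Column r: perfect squares: 3², 4², 5², …, so 9, 16, 25, 36, 49, 64 → 81 → 100.
So the next two rows are -128  31  81 and -256  36  100.

-128  31  81; -256  36  100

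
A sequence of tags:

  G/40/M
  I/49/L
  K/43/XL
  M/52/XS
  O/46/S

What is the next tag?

Letter: letters move forward 2 places in the alphabet; G, I, K, M, O → Q.
For the second component, alternating steps +9, −6, +9, −6, …: 40, 49, 43, 52, 46 → 55.
For the size, runs through clothing sizes XS→XL: M, L, XL, XS, S → M.
Combining the parts gives Q/55/M.

Q/55/M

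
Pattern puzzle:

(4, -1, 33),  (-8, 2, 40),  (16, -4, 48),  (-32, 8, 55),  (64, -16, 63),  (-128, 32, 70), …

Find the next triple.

(256, -64, 78)

For the first slot, ×(-2) each step: 4, -8, 16, -32, 64, -128 → 256.
For the second slot, ×(-2) each step: -1, 2, -4, 8, -16, 32 → -64.
Third slot: alternating steps +7, +8, +7, +8, …; 33, 40, 48, 55, 63, 70 → 78.
Putting it together: (256, -64, 78).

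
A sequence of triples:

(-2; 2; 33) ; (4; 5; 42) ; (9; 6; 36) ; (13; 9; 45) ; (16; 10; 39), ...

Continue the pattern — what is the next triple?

(18; 13; 48)

First coordinate: differences are 6, 5, 4, … (decreasing by 1 each time), so -2, 4, 9, 13, 16 → 18.
Second coordinate: 2, 5, 6, 9, 10 → 13 (alternating steps +3, +1, +3, +1, …).
Third coordinate: alternating steps +9, −6, +9, −6, …, so 33, 42, 36, 45, 39 → 48.
So the next triple is (18; 13; 48).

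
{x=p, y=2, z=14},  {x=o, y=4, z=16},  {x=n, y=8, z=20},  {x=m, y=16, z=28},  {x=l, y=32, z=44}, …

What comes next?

X — letters move back 1 place in the alphabet: p, o, n, m, l → k.
Y: ×2 each step; 2, 4, 8, 16, 32 → 64.
Z: always 12 more than the y, so 14, 16, 20, 28, 44 → 76.
So the next triple is {x=k, y=64, z=76}.

{x=k, y=64, z=76}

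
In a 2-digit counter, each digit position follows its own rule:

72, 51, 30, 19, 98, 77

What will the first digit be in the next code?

5

First digit: 7, 5, 3, 1, 9, 7 → 5 (−2 each step, mod 10).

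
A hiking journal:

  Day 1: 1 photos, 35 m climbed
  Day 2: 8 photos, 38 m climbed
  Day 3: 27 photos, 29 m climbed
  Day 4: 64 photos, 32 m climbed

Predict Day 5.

Photos: perfect cubes: 1³, 2³, 3³, …; 1, 8, 27, 64 → 125.
M climbed: alternating steps +3, −9, +3, −9, …; 35, 38, 29, 32 → 23.
Combining the parts gives 125 photos, 23 m climbed.

125 photos, 23 m climbed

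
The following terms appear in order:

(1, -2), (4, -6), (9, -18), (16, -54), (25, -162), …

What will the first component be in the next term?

36

First component: 1, 4, 9, 16, 25 → 36 (perfect squares: 1², 2², 3², …).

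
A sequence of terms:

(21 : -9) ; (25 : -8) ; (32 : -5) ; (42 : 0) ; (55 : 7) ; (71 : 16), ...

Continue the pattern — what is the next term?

(90 : 27)

First value: differences are 4, 7, 10, … (increasing by 3 each time), so 21, 25, 32, 42, 55, 71 → 90.
For the second value, differences are 1, 3, 5, … (increasing by 2 each time): -9, -8, -5, 0, 7, 16 → 27.
Combining the parts gives (90 : 27).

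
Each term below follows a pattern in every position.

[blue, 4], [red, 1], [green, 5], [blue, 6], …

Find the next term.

Colour goes blue, red, green, blue → red (repeats blue → red → green).
For the second value, each term is the sum of the two before it: 4, 1, 5, 6 → 11.
Combining the parts gives [red, 11].

[red, 11]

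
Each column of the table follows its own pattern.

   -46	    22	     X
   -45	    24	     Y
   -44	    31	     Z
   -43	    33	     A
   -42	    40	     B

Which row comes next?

-41  42  C

For the first component, +1 each step: -46, -45, -44, -43, -42 → -41.
For the second component, alternating steps +2, +7, +2, +7, …: 22, 24, 31, 33, 40 → 42.
For the letter, letters move forward 1 place in the alphabet, wrapping Z→A: X, Y, Z, A, B → C.
Combining the parts gives -41  42  C.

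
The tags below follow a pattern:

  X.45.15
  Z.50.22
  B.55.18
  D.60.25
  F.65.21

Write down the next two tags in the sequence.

H.70.28, J.75.24

Letter: letters move forward 2 places in the alphabet, wrapping Z→A; X, Z, B, D, F → H → J.
Second component: +5 each step; 45, 50, 55, 60, 65 → 70 → 75.
For the third component, alternating steps +7, −4, +7, −4, …: 15, 22, 18, 25, 21 → 28 → 24.
Putting the parts together: H.70.28 and then J.75.24.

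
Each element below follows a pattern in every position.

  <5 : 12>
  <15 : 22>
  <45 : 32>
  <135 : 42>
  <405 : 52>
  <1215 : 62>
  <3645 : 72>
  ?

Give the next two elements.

<10935 : 82>, <32805 : 92>

First value — ×3 each step: 5, 15, 45, 135, 405, 1215, 3645 → 10935 → 32805.
Second value — +10 each step: 12, 22, 32, 42, 52, 62, 72 → 82 → 92.
Putting the parts together: <10935 : 82> and then <32805 : 92>.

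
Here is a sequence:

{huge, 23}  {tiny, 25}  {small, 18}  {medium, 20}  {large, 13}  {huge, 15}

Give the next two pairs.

For the size, repeats huge → tiny → small → medium → large: huge, tiny, small, medium, large, huge → tiny → small.
For the second slot, alternating steps +2, −7, +2, −7, …: 23, 25, 18, 20, 13, 15 → 8 → 10.
So the next two pairs are {tiny, 8} and {small, 10}.

{tiny, 8}, {small, 10}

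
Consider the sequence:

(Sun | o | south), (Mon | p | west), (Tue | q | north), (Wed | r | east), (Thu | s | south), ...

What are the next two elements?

Day: runs through the weekdays Mon→Sun, so Sun, Mon, Tue, Wed, Thu → Fri → Sat.
Letter — letters move forward 1 place in the alphabet: o, p, q, r, s → t → u.
Direction: repeats south → west → north → east, so south, west, north, east, south → west → north.
So the next two elements are (Fri | t | west) and (Sat | u | north).

(Fri | t | west), (Sat | u | north)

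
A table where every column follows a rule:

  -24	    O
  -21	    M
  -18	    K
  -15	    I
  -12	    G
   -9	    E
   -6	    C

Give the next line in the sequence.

-3  A

First component: -24, -21, -18, -15, -12, -9, -6 → -3 (+3 each step).
Letter: O, M, K, I, G, E, C → A (letters move back 2 places in the alphabet).
Putting it together: -3  A.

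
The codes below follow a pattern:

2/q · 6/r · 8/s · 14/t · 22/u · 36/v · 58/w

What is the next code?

First component: each term is the sum of the two before it, so 2, 6, 8, 14, 22, 36, 58 → 94.
Letter — letters move forward 1 place in the alphabet: q, r, s, t, u, v, w → x.
Putting it together: 94/x.

94/x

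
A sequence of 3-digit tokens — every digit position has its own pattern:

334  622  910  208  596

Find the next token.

884

For the first digit, +3 each step, mod 10: 3, 6, 9, 2, 5 → 8.
For the second digit, −1 each step, mod 10: 3, 2, 1, 0, 9 → 8.
Third digit: −2 each step, mod 10, so 4, 2, 0, 8, 6 → 4.
Putting it together: 884.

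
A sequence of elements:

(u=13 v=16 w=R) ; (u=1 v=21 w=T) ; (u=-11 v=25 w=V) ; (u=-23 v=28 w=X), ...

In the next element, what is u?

-35

U goes 13, 1, -11, -23 → -35 (−12 each step).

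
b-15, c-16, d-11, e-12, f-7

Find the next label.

g-8

Letter: b, c, d, e, f → g (letters move forward 1 place in the alphabet).
Second component: alternating steps +1, −5, +1, −5, …, so 15, 16, 11, 12, 7 → 8.
So the next label is g-8.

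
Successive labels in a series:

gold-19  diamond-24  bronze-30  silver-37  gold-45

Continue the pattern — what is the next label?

Rank — repeats gold → diamond → bronze → silver: gold, diamond, bronze, silver, gold → diamond.
Second component — differences are 5, 6, 7, … (increasing by 1 each time): 19, 24, 30, 37, 45 → 54.
Combining the parts gives diamond-54.

diamond-54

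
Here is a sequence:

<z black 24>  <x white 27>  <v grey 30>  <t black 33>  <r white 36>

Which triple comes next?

<p grey 39>

Letter: letters move back 2 places in the alphabet, so z, x, v, t, r → p.
For the shade, repeats black → white → grey: black, white, grey, black, white → grey.
Third value: 24, 27, 30, 33, 36 → 39 (+3 each step).
So the next triple is <p grey 39>.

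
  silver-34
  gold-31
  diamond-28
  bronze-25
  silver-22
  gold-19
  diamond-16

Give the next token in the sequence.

bronze-13

For the rank, repeats silver → gold → diamond → bronze: silver, gold, diamond, bronze, silver, gold, diamond → bronze.
Second component: −3 each step, so 34, 31, 28, 25, 22, 19, 16 → 13.
So the next token is bronze-13.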